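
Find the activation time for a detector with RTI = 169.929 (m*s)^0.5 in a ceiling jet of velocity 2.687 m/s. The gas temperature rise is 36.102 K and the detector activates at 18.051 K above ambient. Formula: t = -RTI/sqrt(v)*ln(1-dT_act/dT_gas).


dT_act/dT_gas = 0.5
ln(1 - 0.5) = -0.69315
t = -169.929 / sqrt(2.687) * -0.69315 = 71.855 s

71.855 s


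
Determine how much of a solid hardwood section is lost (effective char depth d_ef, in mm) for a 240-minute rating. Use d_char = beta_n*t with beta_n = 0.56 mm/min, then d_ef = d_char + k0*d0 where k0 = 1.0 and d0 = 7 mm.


d_char = 0.56 * 240 = 134.4 mm
d_ef = 134.4 + 1.0*7 = 141.4 mm

141.4 mm


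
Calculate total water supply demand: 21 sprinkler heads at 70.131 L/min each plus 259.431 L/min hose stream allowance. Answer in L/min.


Sprinkler demand = 21 * 70.131 = 1472.751 L/min
Total = 1472.751 + 259.431 = 1732.182 L/min

1732.182 L/min


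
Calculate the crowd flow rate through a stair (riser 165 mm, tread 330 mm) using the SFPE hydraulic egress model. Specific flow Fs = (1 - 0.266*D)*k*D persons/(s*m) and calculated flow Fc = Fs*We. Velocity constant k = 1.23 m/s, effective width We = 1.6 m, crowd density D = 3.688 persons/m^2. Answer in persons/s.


1 - 0.266*D = 1 - 0.266*3.688 = 0.018992
Fs = 0.018992 * 1.23 * 3.688 = 0.086152 persons/(s*m)
Fc = 0.086152 * 1.6 = 0.13784 persons/s

0.13784 persons/s


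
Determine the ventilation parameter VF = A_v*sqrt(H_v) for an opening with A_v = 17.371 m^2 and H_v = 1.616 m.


sqrt(H_v) = 1.2712
VF = 17.371 * 1.2712 = 22.082 m^(5/2)

22.082 m^(5/2)


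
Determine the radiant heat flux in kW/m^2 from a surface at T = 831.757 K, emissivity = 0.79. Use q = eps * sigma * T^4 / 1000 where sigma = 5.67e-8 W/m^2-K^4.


T^4 = 4.7861e+11
q = 0.79 * 5.67e-8 * 4.7861e+11 / 1000 = 21.439 kW/m^2

21.439 kW/m^2


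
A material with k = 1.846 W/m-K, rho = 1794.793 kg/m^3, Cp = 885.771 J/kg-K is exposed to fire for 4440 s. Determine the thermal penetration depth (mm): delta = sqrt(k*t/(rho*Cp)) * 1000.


alpha = 1.846 / (1794.793 * 885.771) = 1.1612e-06 m^2/s
alpha * t = 0.0051556
delta = sqrt(0.0051556) * 1000 = 71.802 mm

71.802 mm


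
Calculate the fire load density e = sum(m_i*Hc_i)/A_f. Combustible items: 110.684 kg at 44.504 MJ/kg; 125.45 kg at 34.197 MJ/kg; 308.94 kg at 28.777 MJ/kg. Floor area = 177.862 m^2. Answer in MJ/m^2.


Total energy = 110.684*44.504 + 125.45*34.197 + 308.94*28.777
= 4925.881 + 4290.014 + 8890.366
= 18106.26 MJ
e = 18106.26 / 177.862 = 101.80 MJ/m^2

101.80 MJ/m^2


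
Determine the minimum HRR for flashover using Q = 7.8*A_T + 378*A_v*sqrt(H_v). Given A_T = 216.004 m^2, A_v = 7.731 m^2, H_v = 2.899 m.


7.8*A_T = 1684.8
sqrt(H_v) = 1.7026
378*A_v*sqrt(H_v) = 4975.7
Q = 1684.8 + 4975.7 = 6660.5 kW

6660.5 kW


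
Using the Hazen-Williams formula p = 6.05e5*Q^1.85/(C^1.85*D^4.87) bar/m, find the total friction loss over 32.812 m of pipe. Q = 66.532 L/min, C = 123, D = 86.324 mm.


Q^1.85 = 2358.3
C^1.85 = 7350.6
D^4.87 = 2.6851e+09
p/m = 7.2290e-05 bar/m
p_total = 7.2290e-05 * 32.812 = 0.0023720 bar

0.0023720 bar


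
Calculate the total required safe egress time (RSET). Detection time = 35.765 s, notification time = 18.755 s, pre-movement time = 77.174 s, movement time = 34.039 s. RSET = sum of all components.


Total = 35.765 + 18.755 + 77.174 + 34.039 = 165.733 s

165.733 s


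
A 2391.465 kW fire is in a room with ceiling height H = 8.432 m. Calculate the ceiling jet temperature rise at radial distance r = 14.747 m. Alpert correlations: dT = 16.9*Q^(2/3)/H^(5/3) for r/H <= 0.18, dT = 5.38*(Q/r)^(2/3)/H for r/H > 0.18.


r/H = 14.747 / 8.432 = 1.7489
r/H > 0.18, so dT = 5.38*(Q/r)^(2/3)/H
Q/r = 162.17
(Q/r)^(2/3) = 29.738
dT = 5.38 * 29.738 / 8.432 = 18.974 K

18.974 K


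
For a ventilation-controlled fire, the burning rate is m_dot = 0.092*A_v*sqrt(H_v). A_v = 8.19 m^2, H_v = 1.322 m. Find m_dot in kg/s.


sqrt(H_v) = 1.1498
m_dot = 0.092 * 8.19 * 1.1498 = 0.86634 kg/s

0.86634 kg/s


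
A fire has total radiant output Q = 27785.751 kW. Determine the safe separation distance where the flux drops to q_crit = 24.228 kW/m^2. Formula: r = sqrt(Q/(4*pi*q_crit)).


4*pi*q_crit = 304.46
Q/(4*pi*q_crit) = 91.263
r = sqrt(91.263) = 9.5532 m

9.5532 m


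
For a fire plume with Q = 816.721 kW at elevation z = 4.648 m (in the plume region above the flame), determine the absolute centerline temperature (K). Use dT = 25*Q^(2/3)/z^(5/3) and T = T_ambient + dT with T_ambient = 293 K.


Q^(2/3) = 87.374
z^(5/3) = 12.945
dT = 25 * 87.374 / 12.945 = 168.74 K
T = 293 + 168.74 = 461.74 K

461.74 K


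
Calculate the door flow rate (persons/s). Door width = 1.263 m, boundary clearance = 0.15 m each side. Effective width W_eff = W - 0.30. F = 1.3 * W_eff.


W_eff = 1.263 - 0.30 = 0.963 m
F = 1.3 * 0.963 = 1.2519 persons/s

1.2519 persons/s


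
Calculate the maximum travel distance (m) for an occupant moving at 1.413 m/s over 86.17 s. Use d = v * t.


d = 1.413 * 86.17 = 121.76 m

121.76 m


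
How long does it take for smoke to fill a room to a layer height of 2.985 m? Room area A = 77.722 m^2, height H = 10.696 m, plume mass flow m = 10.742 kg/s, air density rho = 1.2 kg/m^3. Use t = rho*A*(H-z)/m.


H - z = 7.711 m
t = 1.2 * 77.722 * 7.711 / 10.742 = 66.950 s

66.950 s


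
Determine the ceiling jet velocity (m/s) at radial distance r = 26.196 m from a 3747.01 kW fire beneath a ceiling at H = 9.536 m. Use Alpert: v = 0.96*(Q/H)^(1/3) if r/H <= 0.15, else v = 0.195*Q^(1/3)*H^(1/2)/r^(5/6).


r/H = 26.196 / 9.536 = 2.7471
r/H > 0.15, so v = 0.195*Q^(1/3)*H^(1/2)/r^(5/6)
Q^(1/3) = 15.532
H^(1/2) = 3.0880
r^(5/6) = 15.201
v = 0.195 * 15.532 * 3.0880 / 15.201 = 0.61530 m/s

0.61530 m/s


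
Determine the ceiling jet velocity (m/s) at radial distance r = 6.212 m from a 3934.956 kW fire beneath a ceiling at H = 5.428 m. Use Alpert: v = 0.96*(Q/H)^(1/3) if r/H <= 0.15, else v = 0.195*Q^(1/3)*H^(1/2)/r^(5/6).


r/H = 6.212 / 5.428 = 1.1444
r/H > 0.15, so v = 0.195*Q^(1/3)*H^(1/2)/r^(5/6)
Q^(1/3) = 15.787
H^(1/2) = 2.3298
r^(5/6) = 4.5817
v = 0.195 * 15.787 * 2.3298 / 4.5817 = 1.5655 m/s

1.5655 m/s


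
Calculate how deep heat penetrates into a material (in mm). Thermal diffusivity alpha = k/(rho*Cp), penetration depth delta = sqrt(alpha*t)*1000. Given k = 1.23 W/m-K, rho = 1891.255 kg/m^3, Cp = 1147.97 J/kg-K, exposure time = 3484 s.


alpha = 1.23 / (1891.255 * 1147.97) = 5.6653e-07 m^2/s
alpha * t = 0.0019738
delta = sqrt(0.0019738) * 1000 = 44.427 mm

44.427 mm


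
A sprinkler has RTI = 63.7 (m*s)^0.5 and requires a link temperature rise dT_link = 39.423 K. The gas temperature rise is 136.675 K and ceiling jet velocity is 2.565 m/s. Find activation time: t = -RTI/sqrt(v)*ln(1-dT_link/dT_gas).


dT_link/dT_gas = 0.28844
ln(1 - 0.28844) = -0.34030
t = -63.7 / sqrt(2.565) * -0.34030 = 13.535 s

13.535 s


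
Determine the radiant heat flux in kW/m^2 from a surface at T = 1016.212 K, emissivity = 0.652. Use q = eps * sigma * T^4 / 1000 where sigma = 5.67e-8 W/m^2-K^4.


T^4 = 1.0664e+12
q = 0.652 * 5.67e-8 * 1.0664e+12 / 1000 = 39.425 kW/m^2

39.425 kW/m^2


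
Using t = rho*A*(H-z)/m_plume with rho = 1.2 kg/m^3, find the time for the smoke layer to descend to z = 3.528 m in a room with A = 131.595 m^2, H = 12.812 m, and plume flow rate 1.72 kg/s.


H - z = 9.284 m
t = 1.2 * 131.595 * 9.284 / 1.72 = 852.37 s

852.37 s


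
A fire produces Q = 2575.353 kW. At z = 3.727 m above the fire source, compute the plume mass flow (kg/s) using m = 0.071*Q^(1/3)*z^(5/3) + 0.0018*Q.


Q^(1/3) = 13.707
z^(5/3) = 8.9591
First term = 0.071 * 13.707 * 8.9591 = 8.7191
Second term = 0.0018 * 2575.353 = 4.6356
m = 13.355 kg/s

13.355 kg/s


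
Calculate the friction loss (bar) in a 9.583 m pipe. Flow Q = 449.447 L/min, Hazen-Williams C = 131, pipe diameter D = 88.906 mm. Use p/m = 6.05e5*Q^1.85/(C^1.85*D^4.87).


Q^1.85 = 80808
C^1.85 = 8259.5
D^4.87 = 3.0995e+09
p/m = 0.0019097 bar/m
p_total = 0.0019097 * 9.583 = 0.018301 bar

0.018301 bar


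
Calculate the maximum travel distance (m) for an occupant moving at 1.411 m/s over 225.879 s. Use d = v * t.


d = 1.411 * 225.879 = 318.72 m

318.72 m


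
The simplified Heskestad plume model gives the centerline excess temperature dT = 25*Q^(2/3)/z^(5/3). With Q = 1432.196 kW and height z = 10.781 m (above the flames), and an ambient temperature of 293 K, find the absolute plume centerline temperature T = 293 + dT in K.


Q^(2/3) = 127.06
z^(5/3) = 52.614
dT = 25 * 127.06 / 52.614 = 60.373 K
T = 293 + 60.373 = 353.37 K

353.37 K


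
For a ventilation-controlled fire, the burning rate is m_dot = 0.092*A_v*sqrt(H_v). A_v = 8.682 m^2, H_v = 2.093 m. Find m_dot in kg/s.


sqrt(H_v) = 1.4467
m_dot = 0.092 * 8.682 * 1.4467 = 1.1556 kg/s

1.1556 kg/s


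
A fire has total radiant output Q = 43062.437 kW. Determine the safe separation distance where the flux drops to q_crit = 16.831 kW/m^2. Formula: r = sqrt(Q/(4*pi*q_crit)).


4*pi*q_crit = 211.50
Q/(4*pi*q_crit) = 203.60
r = sqrt(203.60) = 14.269 m

14.269 m


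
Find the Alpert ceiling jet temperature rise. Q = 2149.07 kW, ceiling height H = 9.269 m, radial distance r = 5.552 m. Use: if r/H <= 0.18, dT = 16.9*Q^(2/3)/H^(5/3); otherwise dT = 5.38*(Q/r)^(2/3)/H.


r/H = 5.552 / 9.269 = 0.59899
r/H > 0.18, so dT = 5.38*(Q/r)^(2/3)/H
Q/r = 387.08
(Q/r)^(2/3) = 53.113
dT = 5.38 * 53.113 / 9.269 = 30.828 K

30.828 K


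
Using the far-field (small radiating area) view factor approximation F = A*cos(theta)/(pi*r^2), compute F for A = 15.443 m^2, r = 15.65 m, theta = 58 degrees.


cos(58 deg) = 0.52992
pi*r^2 = 769.45
F = 15.443 * 0.52992 / 769.45 = 0.010636

0.010636


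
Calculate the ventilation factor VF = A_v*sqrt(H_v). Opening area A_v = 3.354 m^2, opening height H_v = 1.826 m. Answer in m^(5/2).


sqrt(H_v) = 1.3513
VF = 3.354 * 1.3513 = 4.5322 m^(5/2)

4.5322 m^(5/2)


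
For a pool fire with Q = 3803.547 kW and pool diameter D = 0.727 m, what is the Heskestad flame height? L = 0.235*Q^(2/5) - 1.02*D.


Q^(2/5) = 27.044
0.235 * Q^(2/5) = 6.3554
1.02 * D = 0.74154
L = 5.6139 m

5.6139 m


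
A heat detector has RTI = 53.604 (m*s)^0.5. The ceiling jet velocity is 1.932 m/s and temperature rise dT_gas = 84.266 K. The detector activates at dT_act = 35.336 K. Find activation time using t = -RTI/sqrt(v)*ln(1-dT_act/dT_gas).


dT_act/dT_gas = 0.41934
ln(1 - 0.41934) = -0.54359
t = -53.604 / sqrt(1.932) * -0.54359 = 20.963 s

20.963 s


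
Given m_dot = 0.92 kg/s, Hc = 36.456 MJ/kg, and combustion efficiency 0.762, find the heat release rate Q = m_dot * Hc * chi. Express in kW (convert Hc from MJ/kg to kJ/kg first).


Hc = 36.456 MJ/kg = 36.456 * 1000 kJ/kg = 36456 kJ/kg
Q = 0.92 kg/s * 36456 kJ/kg * 0.762 = 25557 kW

25557 kW


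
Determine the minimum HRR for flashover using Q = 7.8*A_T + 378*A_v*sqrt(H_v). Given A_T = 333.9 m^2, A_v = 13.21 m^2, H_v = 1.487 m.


7.8*A_T = 2604.42
sqrt(H_v) = 1.2194
378*A_v*sqrt(H_v) = 6089.1
Q = 2604.42 + 6089.1 = 8693.5 kW

8693.5 kW


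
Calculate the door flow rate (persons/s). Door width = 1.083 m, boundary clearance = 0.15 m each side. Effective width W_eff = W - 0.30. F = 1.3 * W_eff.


W_eff = 1.083 - 0.30 = 0.783 m
F = 1.3 * 0.783 = 1.0179 persons/s

1.0179 persons/s


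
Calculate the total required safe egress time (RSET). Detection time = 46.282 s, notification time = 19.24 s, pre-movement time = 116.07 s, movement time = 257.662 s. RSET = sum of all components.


Total = 46.282 + 19.24 + 116.07 + 257.662 = 439.254 s

439.254 s


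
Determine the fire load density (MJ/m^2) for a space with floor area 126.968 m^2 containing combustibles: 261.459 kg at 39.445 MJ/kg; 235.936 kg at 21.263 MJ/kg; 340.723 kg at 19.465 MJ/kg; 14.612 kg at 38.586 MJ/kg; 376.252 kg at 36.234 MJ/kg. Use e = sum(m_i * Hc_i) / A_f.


Total energy = 261.459*39.445 + 235.936*21.263 + 340.723*19.465 + 14.612*38.586 + 376.252*36.234
= 10313.25 + 5016.707 + 6632.173 + 563.8186 + 13633.11
= 36159.06 MJ
e = 36159.06 / 126.968 = 284.79 MJ/m^2

284.79 MJ/m^2


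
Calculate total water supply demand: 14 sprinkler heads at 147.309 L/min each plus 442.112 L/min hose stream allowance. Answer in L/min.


Sprinkler demand = 14 * 147.309 = 2062.326 L/min
Total = 2062.326 + 442.112 = 2504.438 L/min

2504.438 L/min


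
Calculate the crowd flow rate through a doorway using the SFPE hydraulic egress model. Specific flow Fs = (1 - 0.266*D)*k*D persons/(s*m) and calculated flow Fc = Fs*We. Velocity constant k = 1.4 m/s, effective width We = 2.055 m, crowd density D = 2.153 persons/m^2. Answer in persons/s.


1 - 0.266*D = 1 - 0.266*2.153 = 0.42730
Fs = 0.42730 * 1.4 * 2.153 = 1.2880 persons/(s*m)
Fc = 1.2880 * 2.055 = 2.6468 persons/s

2.6468 persons/s


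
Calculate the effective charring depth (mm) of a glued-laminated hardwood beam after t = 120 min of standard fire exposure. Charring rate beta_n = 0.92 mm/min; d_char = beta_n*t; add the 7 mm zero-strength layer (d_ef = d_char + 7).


d_char = 0.92 * 120 = 110.4 mm
d_ef = 110.4 + 1.0*7 = 117.4 mm

117.4 mm


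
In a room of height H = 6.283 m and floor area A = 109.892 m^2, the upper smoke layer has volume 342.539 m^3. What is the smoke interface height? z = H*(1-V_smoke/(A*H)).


V/(A*H) = 0.49611
1 - 0.49611 = 0.50389
z = 6.283 * 0.50389 = 3.1659 m

3.1659 m


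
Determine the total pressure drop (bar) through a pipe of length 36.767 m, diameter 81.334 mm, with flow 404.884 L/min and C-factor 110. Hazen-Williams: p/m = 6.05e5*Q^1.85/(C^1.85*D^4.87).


Q^1.85 = 66613
C^1.85 = 5978.3
D^4.87 = 2.0092e+09
p/m = 0.0033552 bar/m
p_total = 0.0033552 * 36.767 = 0.12336 bar

0.12336 bar


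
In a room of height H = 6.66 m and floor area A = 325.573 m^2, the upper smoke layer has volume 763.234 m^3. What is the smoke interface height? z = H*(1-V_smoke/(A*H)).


V/(A*H) = 0.35199
1 - 0.35199 = 0.64801
z = 6.66 * 0.64801 = 4.3157 m

4.3157 m


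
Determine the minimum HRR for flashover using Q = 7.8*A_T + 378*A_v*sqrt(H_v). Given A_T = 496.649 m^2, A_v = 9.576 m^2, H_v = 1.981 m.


7.8*A_T = 3873.9
sqrt(H_v) = 1.4075
378*A_v*sqrt(H_v) = 5094.7
Q = 3873.9 + 5094.7 = 8968.6 kW

8968.6 kW


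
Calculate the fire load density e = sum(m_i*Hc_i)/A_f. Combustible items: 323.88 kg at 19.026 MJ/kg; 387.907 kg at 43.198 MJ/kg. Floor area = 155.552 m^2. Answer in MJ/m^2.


Total energy = 323.88*19.026 + 387.907*43.198
= 6162.141 + 16756.81
= 22918.95 MJ
e = 22918.95 / 155.552 = 147.34 MJ/m^2

147.34 MJ/m^2


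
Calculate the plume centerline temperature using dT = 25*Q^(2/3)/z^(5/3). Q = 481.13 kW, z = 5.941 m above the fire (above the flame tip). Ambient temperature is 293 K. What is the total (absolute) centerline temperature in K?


Q^(2/3) = 61.401
z^(5/3) = 19.488
dT = 25 * 61.401 / 19.488 = 78.768 K
T = 293 + 78.768 = 371.77 K

371.77 K


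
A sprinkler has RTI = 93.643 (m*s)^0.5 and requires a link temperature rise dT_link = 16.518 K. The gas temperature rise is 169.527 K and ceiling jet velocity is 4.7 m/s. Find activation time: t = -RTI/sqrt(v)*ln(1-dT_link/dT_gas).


dT_link/dT_gas = 0.097436
ln(1 - 0.097436) = -0.10252
t = -93.643 / sqrt(4.7) * -0.10252 = 4.4281 s

4.4281 s


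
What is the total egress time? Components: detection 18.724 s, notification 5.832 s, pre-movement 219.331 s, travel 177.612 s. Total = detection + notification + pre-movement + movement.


Total = 18.724 + 5.832 + 219.331 + 177.612 = 421.499 s

421.499 s


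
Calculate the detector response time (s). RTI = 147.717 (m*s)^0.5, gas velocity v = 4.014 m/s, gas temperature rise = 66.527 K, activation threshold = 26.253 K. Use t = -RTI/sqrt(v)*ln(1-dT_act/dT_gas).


dT_act/dT_gas = 0.39462
ln(1 - 0.39462) = -0.50190
t = -147.717 / sqrt(4.014) * -0.50190 = 37.005 s

37.005 s


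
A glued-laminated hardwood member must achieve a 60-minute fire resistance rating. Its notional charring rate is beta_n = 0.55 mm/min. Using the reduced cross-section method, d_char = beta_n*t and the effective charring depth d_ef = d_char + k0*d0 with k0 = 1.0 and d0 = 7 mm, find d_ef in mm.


d_char = 0.55 * 60 = 33 mm
d_ef = 33 + 1.0*7 = 40 mm

40 mm


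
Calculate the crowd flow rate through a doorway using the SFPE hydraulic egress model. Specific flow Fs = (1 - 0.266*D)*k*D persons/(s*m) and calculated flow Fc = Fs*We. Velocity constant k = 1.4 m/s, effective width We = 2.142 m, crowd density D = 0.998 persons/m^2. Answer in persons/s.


1 - 0.266*D = 1 - 0.266*0.998 = 0.73453
Fs = 0.73453 * 1.4 * 0.998 = 1.0263 persons/(s*m)
Fc = 1.0263 * 2.142 = 2.1983 persons/s

2.1983 persons/s


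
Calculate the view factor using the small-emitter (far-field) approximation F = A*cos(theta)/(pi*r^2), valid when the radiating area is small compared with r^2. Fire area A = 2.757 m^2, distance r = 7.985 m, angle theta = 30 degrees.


cos(30 deg) = 0.86603
pi*r^2 = 200.31
F = 2.757 * 0.86603 / 200.31 = 0.011920

0.011920


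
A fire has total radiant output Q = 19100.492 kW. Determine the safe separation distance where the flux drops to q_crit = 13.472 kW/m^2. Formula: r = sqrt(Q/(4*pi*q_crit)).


4*pi*q_crit = 169.29
Q/(4*pi*q_crit) = 112.82
r = sqrt(112.82) = 10.622 m

10.622 m


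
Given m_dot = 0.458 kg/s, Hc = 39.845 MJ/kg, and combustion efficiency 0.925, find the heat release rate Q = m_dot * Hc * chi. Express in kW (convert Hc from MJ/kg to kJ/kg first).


Hc = 39.845 MJ/kg = 39.845 * 1000 kJ/kg = 39845 kJ/kg
Q = 0.458 kg/s * 39845 kJ/kg * 0.925 = 16880 kW

16880 kW


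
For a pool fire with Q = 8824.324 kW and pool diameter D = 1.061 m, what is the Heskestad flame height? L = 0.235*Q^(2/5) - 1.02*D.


Q^(2/5) = 37.868
0.235 * Q^(2/5) = 8.8990
1.02 * D = 1.0822
L = 7.8168 m

7.8168 m


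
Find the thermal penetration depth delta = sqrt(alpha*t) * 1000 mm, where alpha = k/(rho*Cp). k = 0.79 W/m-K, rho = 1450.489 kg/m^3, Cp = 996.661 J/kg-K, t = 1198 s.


alpha = 0.79 / (1450.489 * 996.661) = 5.4647e-07 m^2/s
alpha * t = 0.00065467
delta = sqrt(0.00065467) * 1000 = 25.587 mm

25.587 mm


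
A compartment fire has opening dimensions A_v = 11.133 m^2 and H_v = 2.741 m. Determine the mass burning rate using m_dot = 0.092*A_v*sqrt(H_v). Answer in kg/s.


sqrt(H_v) = 1.6556
m_dot = 0.092 * 11.133 * 1.6556 = 1.6957 kg/s

1.6957 kg/s


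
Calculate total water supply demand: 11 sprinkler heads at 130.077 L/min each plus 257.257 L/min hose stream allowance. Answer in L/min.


Sprinkler demand = 11 * 130.077 = 1430.847 L/min
Total = 1430.847 + 257.257 = 1688.104 L/min

1688.104 L/min


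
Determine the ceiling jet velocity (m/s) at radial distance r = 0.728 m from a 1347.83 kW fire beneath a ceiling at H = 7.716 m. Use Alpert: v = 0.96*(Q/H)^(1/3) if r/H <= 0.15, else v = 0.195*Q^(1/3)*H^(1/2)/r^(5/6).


r/H = 0.728 / 7.716 = 0.094349
r/H <= 0.15, so v = 0.96*(Q/H)^(1/3)
Q/H = 174.68
(Q/H)^(1/3) = 5.5900
v = 0.96 * 5.5900 = 5.3664 m/s

5.3664 m/s


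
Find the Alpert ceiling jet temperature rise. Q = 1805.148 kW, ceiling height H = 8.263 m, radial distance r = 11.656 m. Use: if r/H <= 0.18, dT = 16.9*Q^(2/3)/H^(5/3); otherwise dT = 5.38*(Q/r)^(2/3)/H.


r/H = 11.656 / 8.263 = 1.4106
r/H > 0.18, so dT = 5.38*(Q/r)^(2/3)/H
Q/r = 154.87
(Q/r)^(2/3) = 28.839
dT = 5.38 * 28.839 / 8.263 = 18.777 K

18.777 K


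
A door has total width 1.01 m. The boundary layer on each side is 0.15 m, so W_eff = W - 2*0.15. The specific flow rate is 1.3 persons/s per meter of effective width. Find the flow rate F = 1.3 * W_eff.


W_eff = 1.01 - 0.30 = 0.71 m
F = 1.3 * 0.71 = 0.923 persons/s

0.923 persons/s


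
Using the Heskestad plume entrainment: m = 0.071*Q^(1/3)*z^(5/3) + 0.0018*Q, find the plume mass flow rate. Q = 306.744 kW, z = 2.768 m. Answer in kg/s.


Q^(1/3) = 6.7441
z^(5/3) = 5.4569
First term = 0.071 * 6.7441 * 5.4569 = 2.6129
Second term = 0.0018 * 306.744 = 0.55214
m = 3.1651 kg/s

3.1651 kg/s


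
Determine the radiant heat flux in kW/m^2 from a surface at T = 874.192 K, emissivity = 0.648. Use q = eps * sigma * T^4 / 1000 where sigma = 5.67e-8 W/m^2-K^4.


T^4 = 5.8402e+11
q = 0.648 * 5.67e-8 * 5.8402e+11 / 1000 = 21.458 kW/m^2

21.458 kW/m^2


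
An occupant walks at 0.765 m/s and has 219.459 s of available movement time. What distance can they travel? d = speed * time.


d = 0.765 * 219.459 = 167.89 m

167.89 m


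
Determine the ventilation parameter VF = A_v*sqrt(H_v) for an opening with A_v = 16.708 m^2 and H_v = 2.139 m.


sqrt(H_v) = 1.4625
VF = 16.708 * 1.4625 = 24.436 m^(5/2)

24.436 m^(5/2)


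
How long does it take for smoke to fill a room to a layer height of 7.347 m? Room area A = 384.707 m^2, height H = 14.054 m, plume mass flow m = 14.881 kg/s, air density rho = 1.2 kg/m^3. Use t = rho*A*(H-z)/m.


H - z = 6.707 m
t = 1.2 * 384.707 * 6.707 / 14.881 = 208.07 s

208.07 s


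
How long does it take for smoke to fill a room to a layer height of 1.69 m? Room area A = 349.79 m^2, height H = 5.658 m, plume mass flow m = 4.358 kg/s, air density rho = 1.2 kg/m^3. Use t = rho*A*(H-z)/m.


H - z = 3.968 m
t = 1.2 * 349.79 * 3.968 / 4.358 = 382.18 s

382.18 s


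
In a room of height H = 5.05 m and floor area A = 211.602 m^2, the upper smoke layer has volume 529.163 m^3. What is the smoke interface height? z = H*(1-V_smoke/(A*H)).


V/(A*H) = 0.49520
1 - 0.49520 = 0.50480
z = 5.05 * 0.50480 = 2.5493 m

2.5493 m


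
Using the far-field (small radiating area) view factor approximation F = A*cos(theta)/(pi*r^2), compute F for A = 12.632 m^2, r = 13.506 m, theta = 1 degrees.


cos(1 deg) = 0.99985
pi*r^2 = 573.06
F = 12.632 * 0.99985 / 573.06 = 0.022040

0.022040


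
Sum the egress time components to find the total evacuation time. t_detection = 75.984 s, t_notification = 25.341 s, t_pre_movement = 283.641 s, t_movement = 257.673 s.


Total = 75.984 + 25.341 + 283.641 + 257.673 = 642.639 s

642.639 s


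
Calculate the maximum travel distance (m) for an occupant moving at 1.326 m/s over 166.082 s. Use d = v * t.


d = 1.326 * 166.082 = 220.22 m

220.22 m


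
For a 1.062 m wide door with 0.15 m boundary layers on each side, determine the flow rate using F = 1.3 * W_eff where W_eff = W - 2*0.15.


W_eff = 1.062 - 0.30 = 0.762 m
F = 1.3 * 0.762 = 0.99060 persons/s

0.99060 persons/s


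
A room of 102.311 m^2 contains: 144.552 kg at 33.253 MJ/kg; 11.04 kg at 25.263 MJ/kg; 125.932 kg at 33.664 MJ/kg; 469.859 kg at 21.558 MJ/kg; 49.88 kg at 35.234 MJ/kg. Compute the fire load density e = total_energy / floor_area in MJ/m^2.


Total energy = 144.552*33.253 + 11.04*25.263 + 125.932*33.664 + 469.859*21.558 + 49.88*35.234
= 4806.788 + 278.9035 + 4239.375 + 10129.22 + 1757.472
= 21211.76 MJ
e = 21211.76 / 102.311 = 207.33 MJ/m^2

207.33 MJ/m^2


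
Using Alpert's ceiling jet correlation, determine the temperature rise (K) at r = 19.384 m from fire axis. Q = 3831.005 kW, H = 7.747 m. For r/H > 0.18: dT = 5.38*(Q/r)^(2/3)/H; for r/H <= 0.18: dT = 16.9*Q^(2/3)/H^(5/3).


r/H = 19.384 / 7.747 = 2.5021
r/H > 0.18, so dT = 5.38*(Q/r)^(2/3)/H
Q/r = 197.64
(Q/r)^(2/3) = 33.930
dT = 5.38 * 33.930 / 7.747 = 23.563 K

23.563 K


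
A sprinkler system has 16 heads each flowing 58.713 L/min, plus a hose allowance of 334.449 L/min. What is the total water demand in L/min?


Sprinkler demand = 16 * 58.713 = 939.408 L/min
Total = 939.408 + 334.449 = 1273.857 L/min

1273.857 L/min


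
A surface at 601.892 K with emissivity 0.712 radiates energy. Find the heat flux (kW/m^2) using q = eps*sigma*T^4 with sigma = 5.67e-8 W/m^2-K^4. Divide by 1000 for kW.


T^4 = 1.3124e+11
q = 0.712 * 5.67e-8 * 1.3124e+11 / 1000 = 5.2983 kW/m^2

5.2983 kW/m^2


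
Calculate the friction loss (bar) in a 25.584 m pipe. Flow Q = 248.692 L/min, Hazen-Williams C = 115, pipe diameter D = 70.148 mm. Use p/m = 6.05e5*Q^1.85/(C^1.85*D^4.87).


Q^1.85 = 27038
C^1.85 = 6490.7
D^4.87 = 9.7745e+08
p/m = 0.0025784 bar/m
p_total = 0.0025784 * 25.584 = 0.065965 bar

0.065965 bar


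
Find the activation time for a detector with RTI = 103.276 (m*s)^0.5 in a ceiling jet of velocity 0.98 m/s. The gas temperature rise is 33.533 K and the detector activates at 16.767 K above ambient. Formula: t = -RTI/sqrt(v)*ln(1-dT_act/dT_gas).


dT_act/dT_gas = 0.50001
ln(1 - 0.50001) = -0.69318
t = -103.276 / sqrt(0.98) * -0.69318 = 72.315 s

72.315 s


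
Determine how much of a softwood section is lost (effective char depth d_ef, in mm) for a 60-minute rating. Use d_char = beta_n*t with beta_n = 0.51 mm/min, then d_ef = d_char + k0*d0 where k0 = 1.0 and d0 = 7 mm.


d_char = 0.51 * 60 = 30.6 mm
d_ef = 30.6 + 1.0*7 = 37.6 mm

37.6 mm


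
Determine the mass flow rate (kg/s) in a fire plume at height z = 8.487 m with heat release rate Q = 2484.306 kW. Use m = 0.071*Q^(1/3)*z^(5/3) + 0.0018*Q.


Q^(1/3) = 13.544
z^(5/3) = 35.312
First term = 0.071 * 13.544 * 35.312 = 33.956
Second term = 0.0018 * 2484.306 = 4.4718
m = 38.428 kg/s

38.428 kg/s


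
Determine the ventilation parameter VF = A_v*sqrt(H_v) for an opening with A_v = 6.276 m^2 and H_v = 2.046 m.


sqrt(H_v) = 1.4304
VF = 6.276 * 1.4304 = 8.9771 m^(5/2)

8.9771 m^(5/2)


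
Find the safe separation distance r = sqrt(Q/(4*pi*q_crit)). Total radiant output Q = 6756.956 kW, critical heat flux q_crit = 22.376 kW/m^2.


4*pi*q_crit = 281.19
Q/(4*pi*q_crit) = 24.030
r = sqrt(24.030) = 4.9021 m

4.9021 m


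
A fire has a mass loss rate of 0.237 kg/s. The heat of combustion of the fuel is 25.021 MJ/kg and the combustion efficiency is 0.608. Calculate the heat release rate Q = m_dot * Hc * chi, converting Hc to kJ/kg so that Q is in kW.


Hc = 25.021 MJ/kg = 25.021 * 1000 kJ/kg = 25021 kJ/kg
Q = 0.237 kg/s * 25021 kJ/kg * 0.608 = 3605.4 kW

3605.4 kW


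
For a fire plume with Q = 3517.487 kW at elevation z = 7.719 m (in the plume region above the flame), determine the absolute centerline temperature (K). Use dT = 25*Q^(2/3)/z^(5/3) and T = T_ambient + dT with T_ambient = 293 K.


Q^(2/3) = 231.29
z^(5/3) = 30.149
dT = 25 * 231.29 / 30.149 = 191.79 K
T = 293 + 191.79 = 484.79 K

484.79 K


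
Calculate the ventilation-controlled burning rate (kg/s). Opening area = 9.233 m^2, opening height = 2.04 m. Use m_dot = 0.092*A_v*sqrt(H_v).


sqrt(H_v) = 1.4283
m_dot = 0.092 * 9.233 * 1.4283 = 1.2132 kg/s

1.2132 kg/s


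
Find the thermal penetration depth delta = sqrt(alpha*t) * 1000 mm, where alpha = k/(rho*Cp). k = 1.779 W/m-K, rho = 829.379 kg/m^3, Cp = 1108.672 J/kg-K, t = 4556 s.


alpha = 1.779 / (829.379 * 1108.672) = 1.9347e-06 m^2/s
alpha * t = 0.0088146
delta = sqrt(0.0088146) * 1000 = 93.886 mm

93.886 mm


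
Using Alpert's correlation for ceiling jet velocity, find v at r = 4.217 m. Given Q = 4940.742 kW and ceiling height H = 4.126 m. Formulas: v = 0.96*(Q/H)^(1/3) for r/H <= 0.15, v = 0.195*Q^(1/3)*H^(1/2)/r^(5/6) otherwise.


r/H = 4.217 / 4.126 = 1.0221
r/H > 0.15, so v = 0.195*Q^(1/3)*H^(1/2)/r^(5/6)
Q^(1/3) = 17.032
H^(1/2) = 2.0313
r^(5/6) = 3.3177
v = 0.195 * 17.032 * 2.0313 / 3.3177 = 2.0334 m/s

2.0334 m/s


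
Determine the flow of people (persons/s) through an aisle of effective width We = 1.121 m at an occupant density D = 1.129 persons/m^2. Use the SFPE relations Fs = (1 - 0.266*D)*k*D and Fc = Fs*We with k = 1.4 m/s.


1 - 0.266*D = 1 - 0.266*1.129 = 0.69969
Fs = 0.69969 * 1.4 * 1.129 = 1.1059 persons/(s*m)
Fc = 1.1059 * 1.121 = 1.2397 persons/s

1.2397 persons/s


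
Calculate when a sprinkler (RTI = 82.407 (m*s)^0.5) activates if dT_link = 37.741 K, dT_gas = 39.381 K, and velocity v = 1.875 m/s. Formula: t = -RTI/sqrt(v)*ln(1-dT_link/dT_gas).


dT_link/dT_gas = 0.95836
ln(1 - 0.95836) = -3.1786
t = -82.407 / sqrt(1.875) * -3.1786 = 191.29 s

191.29 s


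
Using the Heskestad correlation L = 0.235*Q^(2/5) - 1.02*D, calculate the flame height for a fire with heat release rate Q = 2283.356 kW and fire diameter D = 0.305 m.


Q^(2/5) = 22.051
0.235 * Q^(2/5) = 5.1820
1.02 * D = 0.31110
L = 4.8709 m

4.8709 m


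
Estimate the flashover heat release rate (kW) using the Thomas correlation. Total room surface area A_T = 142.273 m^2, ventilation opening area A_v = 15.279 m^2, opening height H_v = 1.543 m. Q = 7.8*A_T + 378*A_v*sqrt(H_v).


7.8*A_T = 1109.7
sqrt(H_v) = 1.2422
378*A_v*sqrt(H_v) = 7174.1
Q = 1109.7 + 7174.1 = 8283.9 kW

8283.9 kW


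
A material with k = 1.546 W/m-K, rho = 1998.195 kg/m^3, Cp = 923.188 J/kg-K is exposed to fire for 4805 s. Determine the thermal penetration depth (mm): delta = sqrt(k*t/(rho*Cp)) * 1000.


alpha = 1.546 / (1998.195 * 923.188) = 8.3807e-07 m^2/s
alpha * t = 0.0040269
delta = sqrt(0.0040269) * 1000 = 63.458 mm

63.458 mm


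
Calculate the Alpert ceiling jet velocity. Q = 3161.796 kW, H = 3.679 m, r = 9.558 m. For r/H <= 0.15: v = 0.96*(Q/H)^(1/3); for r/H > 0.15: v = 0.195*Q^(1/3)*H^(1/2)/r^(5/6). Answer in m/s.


r/H = 9.558 / 3.679 = 2.5980
r/H > 0.15, so v = 0.195*Q^(1/3)*H^(1/2)/r^(5/6)
Q^(1/3) = 14.677
H^(1/2) = 1.9181
r^(5/6) = 6.5610
v = 0.195 * 14.677 * 1.9181 / 6.5610 = 0.83670 m/s

0.83670 m/s


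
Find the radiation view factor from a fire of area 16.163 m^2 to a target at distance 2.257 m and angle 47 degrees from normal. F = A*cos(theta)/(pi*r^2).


cos(47 deg) = 0.68200
pi*r^2 = 16.003
F = 16.163 * 0.68200 / 16.003 = 0.68880

0.68880


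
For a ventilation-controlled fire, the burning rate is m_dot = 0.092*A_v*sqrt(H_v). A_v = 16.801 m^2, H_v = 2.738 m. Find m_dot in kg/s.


sqrt(H_v) = 1.6547
m_dot = 0.092 * 16.801 * 1.6547 = 2.5576 kg/s

2.5576 kg/s


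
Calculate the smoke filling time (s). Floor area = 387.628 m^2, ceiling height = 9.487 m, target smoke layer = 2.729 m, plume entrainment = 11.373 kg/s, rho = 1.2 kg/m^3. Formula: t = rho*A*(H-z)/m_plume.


H - z = 6.758 m
t = 1.2 * 387.628 * 6.758 / 11.373 = 276.40 s

276.40 s


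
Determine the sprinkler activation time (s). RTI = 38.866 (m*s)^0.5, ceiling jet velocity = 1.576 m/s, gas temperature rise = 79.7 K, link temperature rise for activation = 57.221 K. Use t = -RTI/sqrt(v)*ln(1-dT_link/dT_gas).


dT_link/dT_gas = 0.71795
ln(1 - 0.71795) = -1.2657
t = -38.866 / sqrt(1.576) * -1.2657 = 39.185 s

39.185 s


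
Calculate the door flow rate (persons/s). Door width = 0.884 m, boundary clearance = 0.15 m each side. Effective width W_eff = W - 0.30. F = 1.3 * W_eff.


W_eff = 0.884 - 0.30 = 0.584 m
F = 1.3 * 0.584 = 0.75920 persons/s

0.75920 persons/s


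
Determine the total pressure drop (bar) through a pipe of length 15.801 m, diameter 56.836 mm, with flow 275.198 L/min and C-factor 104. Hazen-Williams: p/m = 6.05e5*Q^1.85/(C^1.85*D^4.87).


Q^1.85 = 32609
C^1.85 = 5389.0
D^4.87 = 3.5077e+08
p/m = 0.010437 bar/m
p_total = 0.010437 * 15.801 = 0.16491 bar

0.16491 bar


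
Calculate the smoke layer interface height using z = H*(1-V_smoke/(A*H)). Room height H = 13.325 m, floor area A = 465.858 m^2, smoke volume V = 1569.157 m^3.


V/(A*H) = 0.25278
1 - 0.25278 = 0.74722
z = 13.325 * 0.74722 = 9.9567 m

9.9567 m


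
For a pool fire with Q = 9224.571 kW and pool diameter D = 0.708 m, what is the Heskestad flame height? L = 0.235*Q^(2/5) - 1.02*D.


Q^(2/5) = 38.546
0.235 * Q^(2/5) = 9.0583
1.02 * D = 0.72216
L = 8.3361 m

8.3361 m


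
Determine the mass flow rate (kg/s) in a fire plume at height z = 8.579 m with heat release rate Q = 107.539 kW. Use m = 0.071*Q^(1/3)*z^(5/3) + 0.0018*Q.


Q^(1/3) = 4.7554
z^(5/3) = 35.952
First term = 0.071 * 4.7554 * 35.952 = 12.139
Second term = 0.0018 * 107.539 = 0.19357
m = 12.332 kg/s

12.332 kg/s


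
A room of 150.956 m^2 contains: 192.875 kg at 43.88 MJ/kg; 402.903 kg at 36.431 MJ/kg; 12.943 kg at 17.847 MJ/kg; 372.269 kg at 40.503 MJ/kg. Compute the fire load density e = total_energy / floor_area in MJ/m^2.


Total energy = 192.875*43.88 + 402.903*36.431 + 12.943*17.847 + 372.269*40.503
= 8463.355 + 14678.16 + 230.9937 + 15078.01
= 38450.52 MJ
e = 38450.52 / 150.956 = 254.71 MJ/m^2

254.71 MJ/m^2


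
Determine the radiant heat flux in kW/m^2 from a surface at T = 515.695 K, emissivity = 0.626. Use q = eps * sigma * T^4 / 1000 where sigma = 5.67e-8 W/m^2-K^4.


T^4 = 7.0725e+10
q = 0.626 * 5.67e-8 * 7.0725e+10 / 1000 = 2.5103 kW/m^2

2.5103 kW/m^2


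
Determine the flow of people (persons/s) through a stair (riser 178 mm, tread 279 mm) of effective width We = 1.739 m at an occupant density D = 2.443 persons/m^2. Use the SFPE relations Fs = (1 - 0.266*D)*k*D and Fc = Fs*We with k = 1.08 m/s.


1 - 0.266*D = 1 - 0.266*2.443 = 0.35016
Fs = 0.35016 * 1.08 * 2.443 = 0.92388 persons/(s*m)
Fc = 0.92388 * 1.739 = 1.6066 persons/s

1.6066 persons/s


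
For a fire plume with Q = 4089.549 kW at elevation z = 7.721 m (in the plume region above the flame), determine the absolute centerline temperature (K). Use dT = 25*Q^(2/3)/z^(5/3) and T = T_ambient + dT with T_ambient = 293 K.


Q^(2/3) = 255.73
z^(5/3) = 30.162
dT = 25 * 255.73 / 30.162 = 211.97 K
T = 293 + 211.97 = 504.97 K

504.97 K


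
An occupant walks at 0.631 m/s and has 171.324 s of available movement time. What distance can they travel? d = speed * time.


d = 0.631 * 171.324 = 108.11 m

108.11 m


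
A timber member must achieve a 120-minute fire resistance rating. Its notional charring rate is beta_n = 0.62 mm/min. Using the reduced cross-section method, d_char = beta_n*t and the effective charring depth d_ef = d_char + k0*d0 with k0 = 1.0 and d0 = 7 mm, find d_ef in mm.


d_char = 0.62 * 120 = 74.4 mm
d_ef = 74.4 + 1.0*7 = 81.4 mm

81.4 mm


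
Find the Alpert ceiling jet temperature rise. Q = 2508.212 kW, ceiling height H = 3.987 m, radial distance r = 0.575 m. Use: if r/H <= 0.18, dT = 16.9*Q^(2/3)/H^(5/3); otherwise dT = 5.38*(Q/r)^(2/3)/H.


r/H = 0.575 / 3.987 = 0.14422
r/H <= 0.18, so dT = 16.9*Q^(2/3)/H^(5/3)
Q^(2/3) = 184.60
H^(5/3) = 10.025
dT = 16.9 * 184.60 / 10.025 = 311.21 K

311.21 K


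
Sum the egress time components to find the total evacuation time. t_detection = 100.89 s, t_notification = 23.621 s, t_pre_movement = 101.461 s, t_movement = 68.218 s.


Total = 100.89 + 23.621 + 101.461 + 68.218 = 294.19 s

294.19 s


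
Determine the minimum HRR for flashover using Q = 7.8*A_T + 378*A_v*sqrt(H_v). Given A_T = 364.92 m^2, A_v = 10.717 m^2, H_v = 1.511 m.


7.8*A_T = 2846.376
sqrt(H_v) = 1.2292
378*A_v*sqrt(H_v) = 4979.6
Q = 2846.376 + 4979.6 = 7826.0 kW

7826.0 kW


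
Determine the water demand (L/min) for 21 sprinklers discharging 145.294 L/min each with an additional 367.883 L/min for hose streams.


Sprinkler demand = 21 * 145.294 = 3051.174 L/min
Total = 3051.174 + 367.883 = 3419.057 L/min

3419.057 L/min


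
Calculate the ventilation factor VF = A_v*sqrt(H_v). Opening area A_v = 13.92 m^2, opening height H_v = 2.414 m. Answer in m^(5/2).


sqrt(H_v) = 1.5537
VF = 13.92 * 1.5537 = 21.628 m^(5/2)

21.628 m^(5/2)


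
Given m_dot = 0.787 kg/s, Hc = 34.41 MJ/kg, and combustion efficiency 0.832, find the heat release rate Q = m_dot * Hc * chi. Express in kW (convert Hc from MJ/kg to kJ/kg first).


Hc = 34.41 MJ/kg = 34.41 * 1000 kJ/kg = 34410 kJ/kg
Q = 0.787 kg/s * 34410 kJ/kg * 0.832 = 22531 kW

22531 kW


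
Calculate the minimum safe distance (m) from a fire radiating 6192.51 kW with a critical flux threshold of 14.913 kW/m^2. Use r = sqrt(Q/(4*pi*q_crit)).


4*pi*q_crit = 187.40
Q/(4*pi*q_crit) = 33.044
r = sqrt(33.044) = 5.7484 m

5.7484 m


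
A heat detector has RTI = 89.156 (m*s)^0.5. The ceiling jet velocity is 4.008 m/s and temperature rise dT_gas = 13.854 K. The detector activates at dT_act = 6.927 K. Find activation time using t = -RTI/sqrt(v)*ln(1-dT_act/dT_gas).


dT_act/dT_gas = 0.5
ln(1 - 0.5) = -0.69315
t = -89.156 / sqrt(4.008) * -0.69315 = 30.868 s

30.868 s


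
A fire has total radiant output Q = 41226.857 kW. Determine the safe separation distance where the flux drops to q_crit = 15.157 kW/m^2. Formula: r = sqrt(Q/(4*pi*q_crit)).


4*pi*q_crit = 190.47
Q/(4*pi*q_crit) = 216.45
r = sqrt(216.45) = 14.712 m

14.712 m


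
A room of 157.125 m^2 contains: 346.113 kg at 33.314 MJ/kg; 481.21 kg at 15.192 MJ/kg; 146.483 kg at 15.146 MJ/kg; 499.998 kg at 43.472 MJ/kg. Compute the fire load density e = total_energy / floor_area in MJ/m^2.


Total energy = 346.113*33.314 + 481.21*15.192 + 146.483*15.146 + 499.998*43.472
= 11530.41 + 7310.542 + 2218.632 + 21735.91
= 42795.50 MJ
e = 42795.50 / 157.125 = 272.37 MJ/m^2

272.37 MJ/m^2


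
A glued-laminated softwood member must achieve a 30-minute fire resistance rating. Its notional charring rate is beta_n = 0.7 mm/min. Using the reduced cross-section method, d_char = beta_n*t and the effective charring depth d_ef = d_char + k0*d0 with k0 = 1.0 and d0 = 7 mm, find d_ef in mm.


d_char = 0.7 * 30 = 21 mm
d_ef = 21 + 1.0*7 = 28 mm

28 mm


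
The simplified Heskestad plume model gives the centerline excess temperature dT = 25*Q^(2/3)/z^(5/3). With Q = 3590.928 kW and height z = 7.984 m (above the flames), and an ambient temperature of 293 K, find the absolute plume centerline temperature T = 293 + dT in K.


Q^(2/3) = 234.50
z^(5/3) = 31.893
dT = 25 * 234.50 / 31.893 = 183.81 K
T = 293 + 183.81 = 476.81 K

476.81 K


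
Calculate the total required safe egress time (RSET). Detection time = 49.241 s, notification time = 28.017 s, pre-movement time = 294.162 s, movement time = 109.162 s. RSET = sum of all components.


Total = 49.241 + 28.017 + 294.162 + 109.162 = 480.582 s

480.582 s


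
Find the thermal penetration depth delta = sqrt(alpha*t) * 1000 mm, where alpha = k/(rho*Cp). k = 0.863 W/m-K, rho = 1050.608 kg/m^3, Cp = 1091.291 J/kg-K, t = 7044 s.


alpha = 0.863 / (1050.608 * 1091.291) = 7.5271e-07 m^2/s
alpha * t = 0.0053021
delta = sqrt(0.0053021) * 1000 = 72.816 mm

72.816 mm


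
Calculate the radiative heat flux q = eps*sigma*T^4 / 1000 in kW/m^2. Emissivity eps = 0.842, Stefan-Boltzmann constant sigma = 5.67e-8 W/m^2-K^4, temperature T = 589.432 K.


T^4 = 1.2071e+11
q = 0.842 * 5.67e-8 * 1.2071e+11 / 1000 = 5.7628 kW/m^2

5.7628 kW/m^2


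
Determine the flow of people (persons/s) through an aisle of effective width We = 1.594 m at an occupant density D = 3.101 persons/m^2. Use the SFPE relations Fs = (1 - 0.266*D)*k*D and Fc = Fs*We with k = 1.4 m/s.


1 - 0.266*D = 1 - 0.266*3.101 = 0.17513
Fs = 0.17513 * 1.4 * 3.101 = 0.76033 persons/(s*m)
Fc = 0.76033 * 1.594 = 1.2120 persons/s

1.2120 persons/s


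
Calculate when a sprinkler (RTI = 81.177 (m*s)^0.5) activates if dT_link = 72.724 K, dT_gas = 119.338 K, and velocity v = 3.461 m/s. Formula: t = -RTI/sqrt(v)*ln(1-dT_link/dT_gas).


dT_link/dT_gas = 0.60940
ln(1 - 0.60940) = -0.94006
t = -81.177 / sqrt(3.461) * -0.94006 = 41.019 s

41.019 s


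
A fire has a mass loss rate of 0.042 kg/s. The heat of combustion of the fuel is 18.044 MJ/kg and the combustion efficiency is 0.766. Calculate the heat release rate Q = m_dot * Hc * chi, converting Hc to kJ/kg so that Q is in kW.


Hc = 18.044 MJ/kg = 18.044 * 1000 kJ/kg = 18044 kJ/kg
Q = 0.042 kg/s * 18044 kJ/kg * 0.766 = 580.51 kW

580.51 kW


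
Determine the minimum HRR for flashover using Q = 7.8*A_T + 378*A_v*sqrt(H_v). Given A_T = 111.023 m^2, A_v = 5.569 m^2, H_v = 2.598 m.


7.8*A_T = 865.98
sqrt(H_v) = 1.6118
378*A_v*sqrt(H_v) = 3393.0
Q = 865.98 + 3393.0 = 4259.0 kW

4259.0 kW


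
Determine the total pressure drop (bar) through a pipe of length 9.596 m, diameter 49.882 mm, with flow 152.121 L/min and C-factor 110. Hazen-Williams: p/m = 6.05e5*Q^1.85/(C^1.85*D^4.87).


Q^1.85 = 10891
C^1.85 = 5978.3
D^4.87 = 1.8577e+08
p/m = 0.0059326 bar/m
p_total = 0.0059326 * 9.596 = 0.056929 bar

0.056929 bar


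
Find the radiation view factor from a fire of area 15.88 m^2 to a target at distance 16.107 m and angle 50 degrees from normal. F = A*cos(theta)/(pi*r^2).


cos(50 deg) = 0.64279
pi*r^2 = 815.04
F = 15.88 * 0.64279 / 815.04 = 0.012524

0.012524
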